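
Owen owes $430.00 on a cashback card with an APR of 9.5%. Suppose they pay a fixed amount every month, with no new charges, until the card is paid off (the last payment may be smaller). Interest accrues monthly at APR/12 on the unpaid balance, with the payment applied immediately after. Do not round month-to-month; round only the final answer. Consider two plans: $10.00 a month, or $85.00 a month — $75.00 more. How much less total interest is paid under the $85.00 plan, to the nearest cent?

$87.11

Monthly rate r = 9.5%/12 = 0.791667% = 0.00791667.
At $10.00/mo: n = ⌈−ln(1 − rB₀/P)/ln(1+r)⌉ = 53 payments (last $7.74); total interest = total paid − $430.00 = $97.74.
At $85.00/mo: 6 payments (last $15.63); total interest $10.63.
Interest saved = $97.74 − $10.63 = $87.11.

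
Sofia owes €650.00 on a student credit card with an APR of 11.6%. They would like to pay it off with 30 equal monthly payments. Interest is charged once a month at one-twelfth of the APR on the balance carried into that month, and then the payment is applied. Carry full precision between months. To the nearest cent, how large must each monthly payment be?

€25.06

Monthly rate r = 11.6%/12 = 0.966667% = 0.00966667.
Level-payment amortization: P = B₀·r / (1 − (1+r)^(−n)) = 650.00·0.00966667 / (1 − 1.00967^(−30)).
Denominator 1 − (1+r)^(−30) = 0.250693601.
P = 6.28333 / 0.250693601 ≈ 25.06.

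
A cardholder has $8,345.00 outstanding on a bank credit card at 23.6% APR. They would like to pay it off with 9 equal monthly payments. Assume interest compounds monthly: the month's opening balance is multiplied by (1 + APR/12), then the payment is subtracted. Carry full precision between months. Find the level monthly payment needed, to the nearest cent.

Monthly rate r = 23.6%/12 = 1.96667% = 0.0196667.
Level-payment amortization: P = B₀·r / (1 − (1+r)^(−n)) = 8345.00·0.0196667 / (1 − 1.01967^(−9)).
Denominator 1 − (1+r)^(−9) = 0.160779663.
P = 164.118 / 0.160779663 ≈ 1020.77.

$1,020.77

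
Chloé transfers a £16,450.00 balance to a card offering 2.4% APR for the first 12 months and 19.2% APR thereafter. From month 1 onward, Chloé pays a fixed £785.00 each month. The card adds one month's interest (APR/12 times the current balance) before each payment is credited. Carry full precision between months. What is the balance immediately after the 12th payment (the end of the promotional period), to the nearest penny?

Promo months 1–12 at r₀ = 2.4%/12 = 0.002; months 13+ at r₁ = 19.2%/12 = 0.016.
After month 12: iterate B ← B·(1+r₀) − £785.00 for 12 months → £7,324.86.

£7,324.86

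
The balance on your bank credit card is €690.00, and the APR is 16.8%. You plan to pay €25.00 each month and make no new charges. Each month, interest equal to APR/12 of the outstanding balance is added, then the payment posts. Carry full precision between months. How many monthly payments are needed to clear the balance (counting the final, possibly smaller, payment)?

36 months

Monthly rate r = 16.8%/12 = 1.4% = 0.014.
Recurrence: B ← B·(1+r) − €25.00.
Month 1: interest €9.66; balance after payment €674.66.
Month 2: interest €9.45; balance after payment €659.11.
Closed form: n = −ln(1 − rB₀/P)/ln(1+r) = −ln(0.6136)/ln(1.014) ≈ 35.130, so the balance reaches zero during payment 36.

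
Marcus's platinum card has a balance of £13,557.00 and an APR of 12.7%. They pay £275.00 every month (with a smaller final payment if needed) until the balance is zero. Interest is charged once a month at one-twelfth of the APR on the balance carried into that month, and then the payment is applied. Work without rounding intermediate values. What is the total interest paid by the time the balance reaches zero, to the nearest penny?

£5,710.28

Monthly rate r = 12.7%/12 = 1.05833% = 0.0105833.
Payoff takes n = ⌈−ln(1 − rB₀/P)/ln(1+r)⌉ = ⌈70.063⌉ = 71 payments; the last is £17.28.
Total paid = 70·£275.00 + £17.28 = £19,267.28.
Total interest = total paid − principal = £19,267.28 − £13,557.00 = £5,710.28.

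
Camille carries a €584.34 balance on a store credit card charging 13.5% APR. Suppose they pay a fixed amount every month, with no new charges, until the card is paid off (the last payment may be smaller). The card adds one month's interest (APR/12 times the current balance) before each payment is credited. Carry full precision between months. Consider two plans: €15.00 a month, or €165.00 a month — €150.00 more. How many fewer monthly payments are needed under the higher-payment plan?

48 fewer payments

Monthly rate r = 13.5%/12 = 1.125% = 0.01125.
At €15.00/mo: n = ⌈−ln(1 − rB₀/P)/ln(1+r)⌉ = 52 payments (last €8.28); total interest = total paid − €584.34 = €188.94.
At €165.00/mo: 4 payments (last €104.86); total interest €15.52.
Payments saved = 52 − 4 = 48.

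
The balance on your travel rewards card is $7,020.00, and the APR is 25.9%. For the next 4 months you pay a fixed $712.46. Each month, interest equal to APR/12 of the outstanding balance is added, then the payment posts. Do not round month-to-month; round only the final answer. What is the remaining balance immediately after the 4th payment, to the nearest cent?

$4,702.53

Monthly rate r = 25.9%/12 = 2.15833% = 0.0215833.
Each month: B ← B·(1+r) − $712.46.
Month 1: interest $151.51; balance after payment $6,459.06.
Month 2: interest $139.41; balance after payment $5,886.00.
Month 3: interest $127.04; balance after payment $5,300.58.
Month 4: interest $114.40; balance after payment $4,702.53.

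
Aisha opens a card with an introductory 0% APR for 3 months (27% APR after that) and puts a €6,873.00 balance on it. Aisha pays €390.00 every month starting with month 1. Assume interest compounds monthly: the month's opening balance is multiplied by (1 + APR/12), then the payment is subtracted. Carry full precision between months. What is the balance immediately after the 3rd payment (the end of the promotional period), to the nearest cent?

Promo months 1–3 at r₀ = 0%/12 = 0; months 4+ at r₁ = 27%/12 = 0.0225.
After month 3 (no interest yet): B = €6,873.00 − 3·€390.00 = €5,703.00.

€5,703.00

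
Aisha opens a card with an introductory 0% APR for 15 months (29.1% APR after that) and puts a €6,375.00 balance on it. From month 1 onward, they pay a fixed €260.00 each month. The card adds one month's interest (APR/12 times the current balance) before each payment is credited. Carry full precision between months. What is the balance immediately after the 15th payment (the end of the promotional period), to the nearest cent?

€2,475.00

Promo months 1–15 at r₀ = 0%/12 = 0; months 16+ at r₁ = 29.1%/12 = 0.02425.
After month 15 (no interest yet): B = €6,375.00 − 15·€260.00 = €2,475.00.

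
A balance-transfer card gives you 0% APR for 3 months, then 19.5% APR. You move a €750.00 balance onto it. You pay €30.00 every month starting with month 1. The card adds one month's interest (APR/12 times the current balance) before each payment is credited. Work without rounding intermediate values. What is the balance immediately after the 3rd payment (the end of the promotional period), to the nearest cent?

Promo months 1–3 at r₀ = 0%/12 = 0; months 4+ at r₁ = 19.5%/12 = 0.01625.
After month 3 (no interest yet): B = €750.00 − 3·€30.00 = €660.00.

€660.00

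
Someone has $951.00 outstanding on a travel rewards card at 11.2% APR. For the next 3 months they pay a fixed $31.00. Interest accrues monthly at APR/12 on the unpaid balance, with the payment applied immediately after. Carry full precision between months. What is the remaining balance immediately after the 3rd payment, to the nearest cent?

$884.01

Monthly rate r = 11.2%/12 = 0.933333% = 0.00933333.
Each month: B ← B·(1+r) − $31.00.
Month 1: interest $8.88; balance after payment $928.88.
Month 2: interest $8.67; balance after payment $906.55.
Month 3: interest $8.46; balance after payment $884.01.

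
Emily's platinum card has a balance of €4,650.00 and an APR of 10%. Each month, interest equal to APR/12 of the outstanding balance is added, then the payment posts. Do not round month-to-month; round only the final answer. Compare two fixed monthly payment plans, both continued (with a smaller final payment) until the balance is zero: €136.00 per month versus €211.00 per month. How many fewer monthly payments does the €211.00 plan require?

16 fewer payments

Monthly rate r = 10%/12 = 0.833333% = 0.00833333.
At €136.00/mo: n = ⌈−ln(1 − rB₀/P)/ln(1+r)⌉ = 41 payments (last €56.15); total interest = total paid − €4,650.00 = €846.15.
At €211.00/mo: 25 payments (last €95.31); total interest €509.31.
Payments saved = 41 − 25 = 16.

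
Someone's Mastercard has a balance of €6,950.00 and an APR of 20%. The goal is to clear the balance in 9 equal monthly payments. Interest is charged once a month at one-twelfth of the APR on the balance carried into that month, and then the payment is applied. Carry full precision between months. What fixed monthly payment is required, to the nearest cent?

€837.99

Monthly rate r = 20%/12 = 1.66667% = 0.0166667.
Level-payment amortization: P = B₀·r / (1 − (1+r)^(−n)) = 6950.00·0.0166667 / (1 − 1.01667^(−9)).
Denominator 1 − (1+r)^(−9) = 0.138227287.
P = 115.833 / 0.138227287 ≈ 837.99.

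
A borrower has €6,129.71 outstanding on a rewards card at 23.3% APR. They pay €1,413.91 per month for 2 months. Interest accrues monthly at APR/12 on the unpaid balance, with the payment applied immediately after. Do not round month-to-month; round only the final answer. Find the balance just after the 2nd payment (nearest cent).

Monthly rate r = 23.3%/12 = 1.94167% = 0.0194167.
Each month: B ← B·(1+r) − €1,413.91.
Month 1: interest €119.02; balance after payment €4,834.82.
Month 2: interest €93.88; balance after payment €3,514.78.

€3,514.78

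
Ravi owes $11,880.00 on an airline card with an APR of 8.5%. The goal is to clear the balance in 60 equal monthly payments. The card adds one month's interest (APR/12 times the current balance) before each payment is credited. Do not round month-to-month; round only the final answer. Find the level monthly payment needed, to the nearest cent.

$243.74

Monthly rate r = 8.5%/12 = 0.708333% = 0.00708333.
Level-payment amortization: P = B₀·r / (1 − (1+r)^(−n)) = 11880.00·0.00708333 / (1 − 1.00708^(−60)).
Denominator 1 − (1+r)^(−60) = 0.345250044.
P = 84.15 / 0.345250044 ≈ 243.74.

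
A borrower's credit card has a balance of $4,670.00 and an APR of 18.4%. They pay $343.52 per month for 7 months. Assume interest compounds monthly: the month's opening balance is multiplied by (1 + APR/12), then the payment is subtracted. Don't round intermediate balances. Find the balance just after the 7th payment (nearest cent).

Monthly rate r = 18.4%/12 = 1.53333% = 0.0153333.
Each month: B ← B·(1+r) − $343.52.
Month 1: interest $71.61; balance after payment $4,398.09.
Month 2: interest $67.44; balance after payment $4,122.00.
Month 3: interest $63.20; balance after payment $3,841.69.
Month 4: interest $58.91; balance after payment $3,557.07.
Month 5: interest $54.54; balance after payment $3,268.10.
Month 6: interest $50.11; balance after payment $2,974.69.
Month 7: interest $45.61; balance after payment $2,676.78.

$2,676.78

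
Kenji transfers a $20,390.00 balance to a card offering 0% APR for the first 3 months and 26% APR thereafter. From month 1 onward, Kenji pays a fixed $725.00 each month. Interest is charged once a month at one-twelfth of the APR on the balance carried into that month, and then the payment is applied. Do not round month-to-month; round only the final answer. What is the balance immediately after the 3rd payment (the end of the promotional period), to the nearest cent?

$18,215.00

Promo months 1–3 at r₀ = 0%/12 = 0; months 4+ at r₁ = 26%/12 = 0.0216667.
After month 3 (no interest yet): B = $20,390.00 − 3·$725.00 = $18,215.00.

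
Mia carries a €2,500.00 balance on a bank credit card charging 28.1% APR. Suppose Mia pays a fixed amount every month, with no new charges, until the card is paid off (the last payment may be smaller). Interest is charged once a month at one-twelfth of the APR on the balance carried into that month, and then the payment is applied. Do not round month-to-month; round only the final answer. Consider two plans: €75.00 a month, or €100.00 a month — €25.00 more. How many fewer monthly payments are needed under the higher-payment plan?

27 fewer payments

Monthly rate r = 28.1%/12 = 2.34167% = 0.0234167.
At €75.00/mo: n = ⌈−ln(1 − rB₀/P)/ln(1+r)⌉ = 66 payments (last €39.49); total interest = total paid − €2,500.00 = €2,414.49.
At €100.00/mo: 39 payments (last €3.96); total interest €1,303.96.
Payments saved = 66 − 39 = 27.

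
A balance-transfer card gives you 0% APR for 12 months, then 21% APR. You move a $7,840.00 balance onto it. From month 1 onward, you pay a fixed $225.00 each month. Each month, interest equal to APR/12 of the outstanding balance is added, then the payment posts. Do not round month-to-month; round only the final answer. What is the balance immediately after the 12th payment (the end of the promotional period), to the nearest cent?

$5,140.00

Promo months 1–12 at r₀ = 0%/12 = 0; months 13+ at r₁ = 21%/12 = 0.0175.
After month 12 (no interest yet): B = $7,840.00 − 12·$225.00 = $5,140.00.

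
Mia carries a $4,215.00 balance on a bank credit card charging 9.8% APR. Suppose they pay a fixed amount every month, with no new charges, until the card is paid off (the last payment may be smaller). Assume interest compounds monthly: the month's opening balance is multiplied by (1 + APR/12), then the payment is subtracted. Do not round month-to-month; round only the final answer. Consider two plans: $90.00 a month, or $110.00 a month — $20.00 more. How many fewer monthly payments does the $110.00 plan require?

Monthly rate r = 9.8%/12 = 0.816667% = 0.00816667.
At $90.00/mo: n = ⌈−ln(1 − rB₀/P)/ln(1+r)⌉ = 60 payments (last $23.91); total interest = total paid − $4,215.00 = $1,118.91.
At $110.00/mo: 47 payments (last $16.02); total interest $861.02.
Payments saved = 60 − 47 = 13.

13 fewer payments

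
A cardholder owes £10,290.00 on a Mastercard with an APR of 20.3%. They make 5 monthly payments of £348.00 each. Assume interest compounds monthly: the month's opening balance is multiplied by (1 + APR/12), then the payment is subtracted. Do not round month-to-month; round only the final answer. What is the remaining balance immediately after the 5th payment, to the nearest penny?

£9,390.44

Monthly rate r = 20.3%/12 = 1.69167% = 0.0169167.
Each month: B ← B·(1+r) − £348.00.
Month 1: interest £174.07; balance after payment £10,116.07.
Month 2: interest £171.13; balance after payment £9,939.20.
Month 3: interest £168.14; balance after payment £9,759.34.
Month 4: interest £165.10; balance after payment £9,576.44.
Month 5: interest £162.00; balance after payment £9,390.44.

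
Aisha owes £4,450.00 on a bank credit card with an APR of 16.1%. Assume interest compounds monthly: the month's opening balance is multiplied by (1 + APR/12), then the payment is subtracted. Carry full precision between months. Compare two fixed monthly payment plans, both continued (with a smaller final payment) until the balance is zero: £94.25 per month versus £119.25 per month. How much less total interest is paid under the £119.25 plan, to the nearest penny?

£883.88

Monthly rate r = 16.1%/12 = 1.34167% = 0.0134167.
At £94.25/mo: n = ⌈−ln(1 − rB₀/P)/ln(1+r)⌉ = 76 payments (last £29.16); total interest = total paid − £4,450.00 = £2,647.91.
At £119.25/mo: 53 payments (last £13.03); total interest £1,764.03.
Interest saved = £2,647.91 − £1,764.03 = £883.88.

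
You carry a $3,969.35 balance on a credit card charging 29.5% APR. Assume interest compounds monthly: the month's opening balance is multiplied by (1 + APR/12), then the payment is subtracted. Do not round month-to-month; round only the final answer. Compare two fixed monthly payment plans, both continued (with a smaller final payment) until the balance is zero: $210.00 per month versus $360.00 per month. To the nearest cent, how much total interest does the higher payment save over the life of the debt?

$717.09

Monthly rate r = 29.5%/12 = 2.45833% = 0.0245833.
At $210.00/mo: n = ⌈−ln(1 − rB₀/P)/ln(1+r)⌉ = 26 payments (last $153.67); total interest = total paid − $3,969.35 = $1,434.32.
At $360.00/mo: 14 payments (last $6.58); total interest $717.23.
Interest saved = $1,434.32 − $717.23 = $717.09.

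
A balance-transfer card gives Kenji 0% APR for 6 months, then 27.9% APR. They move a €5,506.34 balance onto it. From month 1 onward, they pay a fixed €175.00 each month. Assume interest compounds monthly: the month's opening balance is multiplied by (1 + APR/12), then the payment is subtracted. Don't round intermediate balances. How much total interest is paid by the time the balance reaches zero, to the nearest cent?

€2,370.64

Promo months 1–6 at r₀ = 0%/12 = 0; months 7+ at r₁ = 27.9%/12 = 0.02325.
After month 6 (no interest yet): B = €5,506.34 − 6·€175.00 = €4,456.34.
Then at r₁ with €175.00/mo: n₂ = −ln(1 − r₁·B/P)/ln(1+r₁) ≈ 39.01 → 40 more payments.
Total paid = 45·€175.00 + €1.98 = €7,876.98; interest = €7,876.98 − €5,506.34 = €2,370.64.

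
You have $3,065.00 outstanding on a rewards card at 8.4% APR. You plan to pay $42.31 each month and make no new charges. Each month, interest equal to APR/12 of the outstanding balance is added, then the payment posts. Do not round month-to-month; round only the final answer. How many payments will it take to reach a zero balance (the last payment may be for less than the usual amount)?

102 months

Monthly rate r = 8.4%/12 = 0.7% = 0.007.
Recurrence: B ← B·(1+r) − $42.31.
Month 1: interest $21.46; balance after payment $3,044.14.
Month 2: interest $21.31; balance after payment $3,023.14.
Closed form: n = −ln(1 − rB₀/P)/ln(1+r) = −ln(0.49291)/ln(1.007) ≈ 101.415, so the balance reaches zero during payment 102.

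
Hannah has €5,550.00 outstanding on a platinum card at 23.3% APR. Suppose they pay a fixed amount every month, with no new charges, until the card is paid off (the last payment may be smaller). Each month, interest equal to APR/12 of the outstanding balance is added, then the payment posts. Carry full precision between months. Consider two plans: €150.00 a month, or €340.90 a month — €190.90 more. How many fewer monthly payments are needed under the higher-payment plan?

46 fewer payments

Monthly rate r = 23.3%/12 = 1.94167% = 0.0194167.
At €150.00/mo: n = ⌈−ln(1 − rB₀/P)/ln(1+r)⌉ = 66 payments (last €135.38); total interest = total paid − €5,550.00 = €4,335.38.
At €340.90/mo: 20 payments (last €259.06); total interest €1,186.16.
Payments saved = 66 − 20 = 46.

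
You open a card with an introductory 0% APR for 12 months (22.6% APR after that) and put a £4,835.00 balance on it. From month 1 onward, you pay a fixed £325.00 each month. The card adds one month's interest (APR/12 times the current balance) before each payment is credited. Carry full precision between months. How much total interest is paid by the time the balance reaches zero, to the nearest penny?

£35.35

Promo months 1–12 at r₀ = 0%/12 = 0; months 13+ at r₁ = 22.6%/12 = 0.0188333.
After month 12 (no interest yet): B = £4,835.00 − 12·£325.00 = £935.00.
Then at r₁ with £325.00/mo: n₂ = −ln(1 − r₁·B/P)/ln(1+r₁) ≈ 2.99 → 3 more payments.
Total paid = 14·£325.00 + £320.35 = £4,870.35; interest = £4,870.35 − £4,835.00 = £35.35.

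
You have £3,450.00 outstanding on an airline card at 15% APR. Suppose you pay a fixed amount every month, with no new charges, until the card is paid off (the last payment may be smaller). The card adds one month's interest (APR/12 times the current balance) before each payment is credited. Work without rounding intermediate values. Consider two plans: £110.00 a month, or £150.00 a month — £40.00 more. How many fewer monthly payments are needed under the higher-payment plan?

Monthly rate r = 15%/12 = 1.25% = 0.0125.
At £110.00/mo: n = ⌈−ln(1 − rB₀/P)/ln(1+r)⌉ = 41 payments (last £6.72); total interest = total paid − £3,450.00 = £956.72.
At £150.00/mo: 28 payments (last £43.27); total interest £643.27.
Payments saved = 41 − 28 = 13.

13 fewer payments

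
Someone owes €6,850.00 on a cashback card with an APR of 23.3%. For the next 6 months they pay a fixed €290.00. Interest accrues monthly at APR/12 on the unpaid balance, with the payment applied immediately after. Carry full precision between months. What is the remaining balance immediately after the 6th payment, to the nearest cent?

€5,861.10

Monthly rate r = 23.3%/12 = 1.94167% = 0.0194167.
Each month: B ← B·(1+r) − €290.00.
Month 1: interest €133.00; balance after payment €6,693.00.
Month 2: interest €129.96; balance after payment €6,532.96.
Month 3: interest €126.85; balance after payment €6,369.81.
Month 4: interest €123.68; balance after payment €6,203.49.
Month 5: interest €120.45; balance after payment €6,033.94.
Month 6: interest €117.16; balance after payment €5,861.10.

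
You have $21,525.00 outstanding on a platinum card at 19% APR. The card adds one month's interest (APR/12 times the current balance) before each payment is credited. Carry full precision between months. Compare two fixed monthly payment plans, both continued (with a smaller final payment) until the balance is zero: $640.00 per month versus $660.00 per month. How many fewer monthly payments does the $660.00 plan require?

2 fewer payments

Monthly rate r = 19%/12 = 1.58333% = 0.0158333.
At $640.00/mo: n = ⌈−ln(1 − rB₀/P)/ln(1+r)⌉ = 49 payments (last $259.98); total interest = total paid − $21,525.00 = $9,454.98.
At $660.00/mo: 47 payments (last $162.02); total interest $8,997.02.
Payments saved = 49 − 47 = 2.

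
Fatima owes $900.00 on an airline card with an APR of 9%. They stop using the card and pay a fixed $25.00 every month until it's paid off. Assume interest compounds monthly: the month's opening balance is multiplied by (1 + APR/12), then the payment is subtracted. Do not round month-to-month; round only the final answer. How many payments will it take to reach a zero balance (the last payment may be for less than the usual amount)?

Monthly rate r = 9%/12 = 0.75% = 0.0075.
Recurrence: B ← B·(1+r) − $25.00.
Month 1: interest $6.75; balance after payment $881.75.
Month 2: interest $6.61; balance after payment $863.36.
Closed form: n = −ln(1 − rB₀/P)/ln(1+r) = −ln(0.73)/ln(1.0075) ≈ 42.119, so the balance reaches zero during payment 43.

43 payments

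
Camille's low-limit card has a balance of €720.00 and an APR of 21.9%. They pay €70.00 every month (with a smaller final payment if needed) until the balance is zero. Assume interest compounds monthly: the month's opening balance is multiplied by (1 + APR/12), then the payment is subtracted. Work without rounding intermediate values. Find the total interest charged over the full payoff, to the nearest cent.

Monthly rate r = 21.9%/12 = 1.825% = 0.01825.
Payoff takes n = ⌈−ln(1 − rB₀/P)/ln(1+r)⌉ = ⌈11.496⌉ = 12 payments; the last is €34.85.
Total paid = 11·€70.00 + €34.85 = €804.85.
Total interest = total paid − principal = €804.85 − €720.00 = €84.85.

€84.85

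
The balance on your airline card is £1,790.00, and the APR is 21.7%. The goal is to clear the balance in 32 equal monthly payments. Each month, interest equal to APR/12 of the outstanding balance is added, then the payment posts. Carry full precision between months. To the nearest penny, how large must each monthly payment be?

Monthly rate r = 21.7%/12 = 1.80833% = 0.0180833.
Level-payment amortization: P = B₀·r / (1 − (1+r)^(−n)) = 1790.00·0.0180833 / (1 − 1.01808^(−32)).
Denominator 1 − (1+r)^(−32) = 0.436448631.
P = 32.3692 / 0.436448631 ≈ 74.16.

£74.16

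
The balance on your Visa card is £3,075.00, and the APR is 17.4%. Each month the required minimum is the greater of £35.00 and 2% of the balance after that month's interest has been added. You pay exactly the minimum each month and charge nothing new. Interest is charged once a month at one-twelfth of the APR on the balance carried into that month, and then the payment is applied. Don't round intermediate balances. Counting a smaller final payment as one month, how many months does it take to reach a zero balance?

187 months

Monthly rate r = 17.4%/12 = 1.45% = 0.0145.
While 2% of the post-interest balance exceeds £35.00, each month B ← (B·(1+r))·(1 − 0.02), i.e. B shrinks by the factor (1+r)·0.98 = 0.99421.
This holds for months 1–100. Entering month 101 the balance is £1,720.51; 2% of the post-interest balance is now below £35.00, so the flat £35.00 minimum applies from here.
From month 101 a fixed £35.00 at rate r clears £1,720.51 in 87 more payments. Total: 100 + 87 = 187 months.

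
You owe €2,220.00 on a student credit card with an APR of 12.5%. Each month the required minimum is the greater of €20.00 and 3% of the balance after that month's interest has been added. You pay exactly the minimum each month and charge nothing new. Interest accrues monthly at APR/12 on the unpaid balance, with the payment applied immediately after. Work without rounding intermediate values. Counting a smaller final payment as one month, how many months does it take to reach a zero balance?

102 months

Monthly rate r = 12.5%/12 = 1.04167% = 0.0104167.
While 3% of the post-interest balance exceeds €20.00, each month B ← (B·(1+r))·(1 − 0.03), i.e. B shrinks by the factor (1+r)·0.97 = 0.9801.
This holds for months 1–61. Entering month 62 the balance is €651.57; 3% of the post-interest balance is now below €20.00, so the flat €20.00 minimum applies from here.
From month 62 a fixed €20.00 at rate r clears €651.57 in 41 more payments. Total: 61 + 41 = 102 months.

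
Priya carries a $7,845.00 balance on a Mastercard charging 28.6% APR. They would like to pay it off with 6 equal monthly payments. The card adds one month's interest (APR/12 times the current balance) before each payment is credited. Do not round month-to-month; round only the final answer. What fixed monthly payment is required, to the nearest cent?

$1,418.71

Monthly rate r = 28.6%/12 = 2.38333% = 0.0238333.
Level-payment amortization: P = B₀·r / (1 − (1+r)^(−n)) = 7845.00·0.0238333 / (1 − 1.02383^(−6)).
Denominator 1 − (1+r)^(−6) = 0.131790746.
P = 186.973 / 0.131790746 ≈ 1418.71.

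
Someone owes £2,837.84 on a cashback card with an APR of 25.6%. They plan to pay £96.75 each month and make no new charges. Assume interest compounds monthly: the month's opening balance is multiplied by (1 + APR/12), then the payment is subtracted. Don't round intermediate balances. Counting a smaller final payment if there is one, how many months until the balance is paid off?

47 months

Monthly rate r = 25.6%/12 = 2.13333% = 0.0213333.
Recurrence: B ← B·(1+r) − £96.75.
Month 1: interest £60.54; balance after payment £2,801.63.
Month 2: interest £59.77; balance after payment £2,764.65.
Closed form: n = −ln(1 − rB₀/P)/ln(1+r) = −ln(0.37426)/ln(1.02133) ≈ 46.559, so the balance reaches zero during payment 47.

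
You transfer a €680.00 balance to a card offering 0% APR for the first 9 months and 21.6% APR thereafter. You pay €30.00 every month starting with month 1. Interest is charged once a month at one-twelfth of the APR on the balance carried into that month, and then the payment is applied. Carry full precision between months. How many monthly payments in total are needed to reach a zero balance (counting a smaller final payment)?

25 months

Promo months 1–9 at r₀ = 0%/12 = 0; months 10+ at r₁ = 21.6%/12 = 0.018.
After month 9 (no interest yet): B = €680.00 − 9·€30.00 = €410.00.
Then at r₁ with €30.00/mo: n₂ = −ln(1 − r₁·B/P)/ln(1+r₁) ≈ 15.83 → 16 more payments.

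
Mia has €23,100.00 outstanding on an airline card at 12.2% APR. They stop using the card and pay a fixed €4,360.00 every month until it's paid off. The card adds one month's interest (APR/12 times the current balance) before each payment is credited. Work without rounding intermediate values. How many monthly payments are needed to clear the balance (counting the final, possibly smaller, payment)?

Monthly rate r = 12.2%/12 = 1.01667% = 0.0101667.
Recurrence: B ← B·(1+r) − €4,360.00.
Month 1: interest €234.85; balance after payment €18,974.85.
Month 2: interest €192.91; balance after payment €14,807.76.
Month 3: interest €150.55; balance after payment €10,598.31.
Month 4: interest €107.75; balance after payment €6,346.06.
Month 5: interest €64.52; balance after payment €2,050.57.
Month 6: interest €20.85; balance after payment €0.00.

6 payments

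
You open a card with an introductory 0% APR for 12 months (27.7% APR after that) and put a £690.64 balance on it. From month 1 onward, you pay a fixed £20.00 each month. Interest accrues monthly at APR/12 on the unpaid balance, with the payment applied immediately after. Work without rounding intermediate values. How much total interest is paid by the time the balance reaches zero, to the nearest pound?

Promo months 1–12 at r₀ = 0%/12 = 0; months 13+ at r₁ = 27.7%/12 = 0.0230833.
After month 12 (no interest yet): B = £690.64 − 12·£20.00 = £450.64.
Then at r₁ with £20.00/mo: n₂ = −ln(1 − r₁·B/P)/ln(1+r₁) ≈ 32.17 → 33 more payments.
Total paid = 44·£20.00 + £3.48 = £883.48; interest = £883.48 − £690.64 = £192.84.

£193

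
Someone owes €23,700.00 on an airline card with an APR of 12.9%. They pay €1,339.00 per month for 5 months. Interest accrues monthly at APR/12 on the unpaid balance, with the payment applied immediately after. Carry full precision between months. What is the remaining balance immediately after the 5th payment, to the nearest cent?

Monthly rate r = 12.9%/12 = 1.075% = 0.01075.
Each month: B ← B·(1+r) − €1,339.00.
Month 1: interest €254.78; balance after payment €22,615.78.
Month 2: interest €243.12; balance after payment €21,519.89.
Month 3: interest €231.34; balance after payment €20,412.23.
Month 4: interest €219.43; balance after payment €19,292.66.
Month 5: interest €207.40; balance after payment €18,161.06.

€18,161.06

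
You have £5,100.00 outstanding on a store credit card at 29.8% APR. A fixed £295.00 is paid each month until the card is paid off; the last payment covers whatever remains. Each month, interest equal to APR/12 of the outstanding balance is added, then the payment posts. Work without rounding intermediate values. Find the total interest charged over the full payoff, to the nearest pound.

£1,646

Monthly rate r = 29.8%/12 = 2.48333% = 0.0248333.
Payoff takes n = ⌈−ln(1 − rB₀/P)/ln(1+r)⌉ = ⌈22.867⌉ = 23 payments; the last is £256.21.
Total paid = 22·£295.00 + £256.21 = £6,746.21.
Total interest = total paid − principal = £6,746.21 − £5,100.00 = £1,646.21.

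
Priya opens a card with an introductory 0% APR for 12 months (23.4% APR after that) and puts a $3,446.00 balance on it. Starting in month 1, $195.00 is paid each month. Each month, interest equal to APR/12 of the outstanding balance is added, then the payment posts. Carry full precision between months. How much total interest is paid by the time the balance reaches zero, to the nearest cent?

Promo months 1–12 at r₀ = 0%/12 = 0; months 13+ at r₁ = 23.4%/12 = 0.0195.
After month 12 (no interest yet): B = $3,446.00 − 12·$195.00 = $1,106.00.
Then at r₁ with $195.00/mo: n₂ = −ln(1 − r₁·B/P)/ln(1+r₁) ≈ 6.07 → 7 more payments.
Total paid = 18·$195.00 + $13.59 = $3,523.59; interest = $3,523.59 − $3,446.00 = $77.59.

$77.59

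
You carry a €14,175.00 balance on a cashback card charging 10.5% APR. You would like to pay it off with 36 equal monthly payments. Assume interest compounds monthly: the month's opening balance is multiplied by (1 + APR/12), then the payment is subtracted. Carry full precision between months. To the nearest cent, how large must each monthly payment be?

Monthly rate r = 10.5%/12 = 0.875% = 0.00875.
Level-payment amortization: P = B₀·r / (1 − (1+r)^(−n)) = 14175.00·0.00875 / (1 − 1.00875^(−36)).
Denominator 1 − (1+r)^(−36) = 0.269210529.
P = 124.031 / 0.269210529 ≈ 460.72.

€460.72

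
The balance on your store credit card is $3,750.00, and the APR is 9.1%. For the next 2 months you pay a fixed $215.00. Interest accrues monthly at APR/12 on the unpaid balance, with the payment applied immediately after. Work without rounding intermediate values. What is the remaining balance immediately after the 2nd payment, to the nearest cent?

Monthly rate r = 9.1%/12 = 0.758333% = 0.00758333.
Each month: B ← B·(1+r) − $215.00.
Month 1: interest $28.44; balance after payment $3,563.44.
Month 2: interest $27.02; balance after payment $3,375.46.

$3,375.46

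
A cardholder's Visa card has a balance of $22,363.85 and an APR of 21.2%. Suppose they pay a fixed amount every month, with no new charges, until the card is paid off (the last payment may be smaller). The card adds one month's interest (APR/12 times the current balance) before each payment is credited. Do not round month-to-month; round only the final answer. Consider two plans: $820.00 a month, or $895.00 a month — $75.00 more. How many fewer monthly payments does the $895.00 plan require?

Monthly rate r = 21.2%/12 = 1.76667% = 0.0176667.
At $820.00/mo: n = ⌈−ln(1 − rB₀/P)/ln(1+r)⌉ = 38 payments (last $445.59); total interest = total paid − $22,363.85 = $8,421.74.
At $895.00/mo: 34 payments (last $231.22); total interest $7,402.37.
Payments saved = 38 − 34 = 4.

4 fewer payments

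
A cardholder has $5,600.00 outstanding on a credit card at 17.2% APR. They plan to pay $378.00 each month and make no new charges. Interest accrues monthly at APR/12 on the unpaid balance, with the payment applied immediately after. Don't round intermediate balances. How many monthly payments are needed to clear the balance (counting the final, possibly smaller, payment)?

Monthly rate r = 17.2%/12 = 1.43333% = 0.0143333.
Recurrence: B ← B·(1+r) − $378.00.
Month 1: interest $80.27; balance after payment $5,302.27.
Month 2: interest $76.00; balance after payment $5,000.27.
Closed form: n = −ln(1 − rB₀/P)/ln(1+r) = −ln(0.78765)/ln(1.01433) ≈ 16.772, so the balance reaches zero during payment 17.

17 payments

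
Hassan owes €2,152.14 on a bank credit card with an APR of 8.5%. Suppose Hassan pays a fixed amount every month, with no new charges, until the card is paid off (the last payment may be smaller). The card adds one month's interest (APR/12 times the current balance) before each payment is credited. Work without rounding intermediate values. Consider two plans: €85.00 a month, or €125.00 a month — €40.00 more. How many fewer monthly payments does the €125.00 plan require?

10 fewer payments

Monthly rate r = 8.5%/12 = 0.708333% = 0.00708333.
At €85.00/mo: n = ⌈−ln(1 − rB₀/P)/ln(1+r)⌉ = 29 payments (last €0.22); total interest = total paid − €2,152.14 = €228.08.
At €125.00/mo: 19 payments (last €53.35); total interest €151.21.
Payments saved = 29 − 19 = 10.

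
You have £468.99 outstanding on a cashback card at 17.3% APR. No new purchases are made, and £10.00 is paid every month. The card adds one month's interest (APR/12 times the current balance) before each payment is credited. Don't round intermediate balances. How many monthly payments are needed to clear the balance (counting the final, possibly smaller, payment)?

79 months

Monthly rate r = 17.3%/12 = 1.44167% = 0.0144167.
Recurrence: B ← B·(1+r) − £10.00.
Month 1: interest £6.76; balance after payment £465.75.
Month 2: interest £6.71; balance after payment £462.47.
Closed form: n = −ln(1 − rB₀/P)/ln(1+r) = −ln(0.32387)/ln(1.01442) ≈ 78.764, so the balance reaches zero during payment 79.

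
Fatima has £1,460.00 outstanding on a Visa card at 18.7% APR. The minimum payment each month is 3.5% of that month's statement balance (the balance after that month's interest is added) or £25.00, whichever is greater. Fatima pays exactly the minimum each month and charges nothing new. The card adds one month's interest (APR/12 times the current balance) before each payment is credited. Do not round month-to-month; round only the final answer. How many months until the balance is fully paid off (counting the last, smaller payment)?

74 months

Monthly rate r = 18.7%/12 = 1.55833% = 0.0155833.
While 3.5% of the post-interest balance exceeds £25.00, each month B ← (B·(1+r))·(1 − 0.035), i.e. B shrinks by the factor (1+r)·0.965 = 0.98004.
This holds for months 1–37. Entering month 38 the balance is £692.37; 3.5% of the post-interest balance is now below £25.00, so the flat £25.00 minimum applies from here.
From month 38 a fixed £25.00 at rate r clears £692.37 in 37 more payments. Total: 37 + 37 = 74 months.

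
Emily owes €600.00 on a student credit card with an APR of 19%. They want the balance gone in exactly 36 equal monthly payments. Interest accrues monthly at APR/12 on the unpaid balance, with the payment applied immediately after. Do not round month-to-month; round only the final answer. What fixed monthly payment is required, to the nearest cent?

€21.99

Monthly rate r = 19%/12 = 1.58333% = 0.0158333.
Level-payment amortization: P = B₀·r / (1 − (1+r)^(−n)) = 600.00·0.0158333 / (1 − 1.01583^(−36)).
Denominator 1 − (1+r)^(−36) = 0.431943602.
P = 9.5 / 0.431943602 ≈ 21.99.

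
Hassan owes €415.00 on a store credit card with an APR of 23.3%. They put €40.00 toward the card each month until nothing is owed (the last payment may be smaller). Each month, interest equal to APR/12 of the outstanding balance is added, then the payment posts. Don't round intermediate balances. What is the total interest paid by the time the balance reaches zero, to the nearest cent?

€52.99

Monthly rate r = 23.3%/12 = 1.94167% = 0.0194167.
Payoff takes n = ⌈−ln(1 − rB₀/P)/ln(1+r)⌉ = ⌈11.698⌉ = 12 payments; the last is €27.99.
Total paid = 11·€40.00 + €27.99 = €467.99.
Total interest = total paid − principal = €467.99 − €415.00 = €52.99.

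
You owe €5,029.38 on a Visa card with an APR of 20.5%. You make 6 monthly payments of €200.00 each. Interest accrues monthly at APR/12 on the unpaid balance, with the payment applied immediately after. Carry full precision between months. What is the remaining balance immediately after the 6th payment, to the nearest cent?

€4,314.98

Monthly rate r = 20.5%/12 = 1.70833% = 0.0170833.
Each month: B ← B·(1+r) − €200.00.
Month 1: interest €85.92; balance after payment €4,915.30.
Month 2: interest €83.97; balance after payment €4,799.27.
Month 3: interest €81.99; balance after payment €4,681.26.
Month 4: interest €79.97; balance after payment €4,561.23.
Month 5: interest €77.92; balance after payment €4,439.15.
Month 6: interest €75.84; balance after payment €4,314.98.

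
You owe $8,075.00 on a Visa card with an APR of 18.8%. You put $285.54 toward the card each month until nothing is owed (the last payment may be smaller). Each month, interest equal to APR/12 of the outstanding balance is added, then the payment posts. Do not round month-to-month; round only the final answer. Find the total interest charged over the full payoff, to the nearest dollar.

Monthly rate r = 18.8%/12 = 1.56667% = 0.0156667.
Payoff takes n = ⌈−ln(1 − rB₀/P)/ln(1+r)⌉ = ⌈37.650⌉ = 38 payments; the last is $186.13.
Total paid = 37·$285.54 + $186.13 = $10,751.11.
Total interest = total paid − principal = $10,751.11 − $8,075.00 = $2,676.11.

$2,676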